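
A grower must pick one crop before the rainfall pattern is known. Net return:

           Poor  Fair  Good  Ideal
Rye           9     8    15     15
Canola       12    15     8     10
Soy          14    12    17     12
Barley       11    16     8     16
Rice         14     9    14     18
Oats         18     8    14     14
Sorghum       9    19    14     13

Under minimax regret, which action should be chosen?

Column bests: Poor=18, Fair=19, Good=17, Ideal=18.
Rye regrets: 9, 11, 2, 3 → max 11
Canola regrets: 6, 4, 9, 8 → max 9
Soy regrets: 4, 7, 0, 6 → max 7
Barley regrets: 7, 3, 9, 2 → max 9
Rice regrets: 4, 10, 3, 0 → max 10
Oats regrets: 0, 11, 3, 4 → max 11
Sorghum regrets: 9, 0, 3, 5 → max 9
Smallest max regret = 7 → Soy.

Soy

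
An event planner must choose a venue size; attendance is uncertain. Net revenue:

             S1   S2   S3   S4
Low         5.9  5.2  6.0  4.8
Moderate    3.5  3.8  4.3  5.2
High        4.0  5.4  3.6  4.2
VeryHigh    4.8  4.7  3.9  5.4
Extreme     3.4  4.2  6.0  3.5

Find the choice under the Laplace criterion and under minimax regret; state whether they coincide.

Row averages: Low=5.475, Moderate=4.2, High=4.3, VeryHigh=4.7, Extreme=4.275
Highest average = 5.475 → Low.
Column bests: S1=5.9, S2=5.4, S3=6.0, S4=5.4.
Low regrets: 0.0, 0.2, 0.0, 0.6 → max 0.6
Moderate regrets: 2.4, 1.6, 1.7, 0.2 → max 2.4
High regrets: 1.9, 0.0, 2.4, 1.2 → max 2.4
VeryHigh regrets: 1.1, 0.7, 2.1, 0.0 → max 2.1
Extreme regrets: 2.5, 1.2, 0.0, 1.9 → max 2.5
Smallest max regret = 0.6 → Low.

laplace → Low; minimax regret → Low (agree)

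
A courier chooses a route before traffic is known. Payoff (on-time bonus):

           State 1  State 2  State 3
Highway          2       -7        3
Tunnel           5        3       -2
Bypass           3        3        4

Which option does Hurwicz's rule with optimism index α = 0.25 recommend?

Highway: 0.25·3 + 0.75·(-7) = -4.5
Tunnel: 0.25·5 + 0.75·(-2) = -0.25
Bypass: 0.25·4 + 0.75·3 = 3.25
Highest Hurwicz score = 3.25 → Bypass.

Bypass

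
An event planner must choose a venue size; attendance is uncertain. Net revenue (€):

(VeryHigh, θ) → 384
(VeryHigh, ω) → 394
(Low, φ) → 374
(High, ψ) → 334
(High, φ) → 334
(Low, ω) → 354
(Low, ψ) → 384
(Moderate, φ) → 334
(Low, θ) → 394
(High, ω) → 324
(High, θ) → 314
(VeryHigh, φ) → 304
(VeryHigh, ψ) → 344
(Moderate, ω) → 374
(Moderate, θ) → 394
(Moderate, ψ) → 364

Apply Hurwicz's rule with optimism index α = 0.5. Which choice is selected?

Low: 0.5·394 + 0.5·354 = 374
Moderate: 0.5·394 + 0.5·334 = 364
High: 0.5·334 + 0.5·314 = 324
VeryHigh: 0.5·394 + 0.5·304 = 349
Highest Hurwicz score = 374 → Low.

Low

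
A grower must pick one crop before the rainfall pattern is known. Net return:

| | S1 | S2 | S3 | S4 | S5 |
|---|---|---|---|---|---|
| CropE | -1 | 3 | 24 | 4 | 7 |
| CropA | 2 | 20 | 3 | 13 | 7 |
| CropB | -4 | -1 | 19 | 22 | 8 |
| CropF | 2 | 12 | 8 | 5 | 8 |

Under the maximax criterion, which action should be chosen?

CropE

Row maxima: CropE=24, CropA=20, CropB=22, CropF=12
Best best-case = 24 → CropE.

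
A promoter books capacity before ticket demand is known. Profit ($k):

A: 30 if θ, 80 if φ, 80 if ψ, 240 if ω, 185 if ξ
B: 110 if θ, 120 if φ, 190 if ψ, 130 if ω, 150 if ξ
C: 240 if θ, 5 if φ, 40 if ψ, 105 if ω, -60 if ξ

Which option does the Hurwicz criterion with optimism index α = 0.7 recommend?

A

A: 0.7·240 + 0.3·30 = 177
B: 0.7·190 + 0.3·110 = 166
C: 0.7·240 + 0.3·(-60) = 150
Highest Hurwicz score = 177 → A.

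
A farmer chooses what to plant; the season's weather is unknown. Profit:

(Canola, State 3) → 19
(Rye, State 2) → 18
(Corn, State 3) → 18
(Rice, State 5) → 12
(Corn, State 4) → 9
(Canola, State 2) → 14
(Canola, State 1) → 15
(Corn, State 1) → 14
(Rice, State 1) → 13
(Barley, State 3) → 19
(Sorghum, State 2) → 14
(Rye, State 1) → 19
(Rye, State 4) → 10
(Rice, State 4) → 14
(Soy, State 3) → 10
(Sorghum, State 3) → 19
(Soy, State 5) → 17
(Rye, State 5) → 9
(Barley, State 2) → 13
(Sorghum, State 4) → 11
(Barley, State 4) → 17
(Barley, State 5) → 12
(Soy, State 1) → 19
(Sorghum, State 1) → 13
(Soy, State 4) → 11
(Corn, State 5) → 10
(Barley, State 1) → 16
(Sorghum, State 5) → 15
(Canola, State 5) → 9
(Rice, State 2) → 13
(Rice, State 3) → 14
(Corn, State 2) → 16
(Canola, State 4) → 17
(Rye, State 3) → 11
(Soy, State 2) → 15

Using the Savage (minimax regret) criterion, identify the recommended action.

Column bests: State 1=19, State 2=18, State 3=19, State 4=17, State 5=17.
Sorghum regrets: 6, 4, 0, 6, 2 → max 6
Corn regrets: 5, 2, 1, 8, 7 → max 8
Soy regrets: 0, 3, 9, 6, 0 → max 9
Rice regrets: 6, 5, 5, 3, 5 → max 6
Rye regrets: 0, 0, 8, 7, 8 → max 8
Canola regrets: 4, 4, 0, 0, 8 → max 8
Barley regrets: 3, 5, 0, 0, 5 → max 5
Smallest max regret = 5 → Barley.

Barley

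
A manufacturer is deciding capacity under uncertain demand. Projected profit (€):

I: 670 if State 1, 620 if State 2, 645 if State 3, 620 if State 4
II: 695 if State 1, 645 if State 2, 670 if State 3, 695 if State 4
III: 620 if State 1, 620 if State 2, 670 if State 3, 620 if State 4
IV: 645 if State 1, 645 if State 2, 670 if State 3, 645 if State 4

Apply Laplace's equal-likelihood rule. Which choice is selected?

II

Row averages: I=638.75, II=676.25, III=632.5, IV=651.25
Highest average = 676.25 → II.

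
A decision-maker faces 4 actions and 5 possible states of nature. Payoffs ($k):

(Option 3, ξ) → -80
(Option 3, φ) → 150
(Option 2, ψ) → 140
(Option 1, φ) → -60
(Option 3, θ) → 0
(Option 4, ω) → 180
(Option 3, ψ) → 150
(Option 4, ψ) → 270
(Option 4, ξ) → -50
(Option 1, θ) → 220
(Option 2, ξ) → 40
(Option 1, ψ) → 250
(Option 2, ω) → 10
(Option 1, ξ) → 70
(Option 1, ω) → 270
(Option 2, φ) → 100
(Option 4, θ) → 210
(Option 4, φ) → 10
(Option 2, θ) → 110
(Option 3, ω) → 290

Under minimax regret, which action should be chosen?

Column bests: θ=220, φ=150, ψ=270, ω=290, ξ=70.
Option 1 regrets: 0, 210, 20, 20, 0 → max 210
Option 2 regrets: 110, 50, 130, 280, 30 → max 280
Option 3 regrets: 220, 0, 120, 0, 150 → max 220
Option 4 regrets: 10, 140, 0, 110, 120 → max 140
Smallest max regret = 140 → Option 4.

Option 4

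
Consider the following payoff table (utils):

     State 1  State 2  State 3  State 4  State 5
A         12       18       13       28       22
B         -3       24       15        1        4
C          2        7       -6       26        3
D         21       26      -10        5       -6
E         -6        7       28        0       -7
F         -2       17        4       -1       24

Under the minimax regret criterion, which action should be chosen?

A

Column bests: State 1=21, State 2=26, State 3=28, State 4=28, State 5=24.
A regrets: 9, 8, 15, 0, 2 → max 15
B regrets: 24, 2, 13, 27, 20 → max 27
C regrets: 19, 19, 34, 2, 21 → max 34
D regrets: 0, 0, 38, 23, 30 → max 38
E regrets: 27, 19, 0, 28, 31 → max 31
F regrets: 23, 9, 24, 29, 0 → max 29
Smallest max regret = 15 → A.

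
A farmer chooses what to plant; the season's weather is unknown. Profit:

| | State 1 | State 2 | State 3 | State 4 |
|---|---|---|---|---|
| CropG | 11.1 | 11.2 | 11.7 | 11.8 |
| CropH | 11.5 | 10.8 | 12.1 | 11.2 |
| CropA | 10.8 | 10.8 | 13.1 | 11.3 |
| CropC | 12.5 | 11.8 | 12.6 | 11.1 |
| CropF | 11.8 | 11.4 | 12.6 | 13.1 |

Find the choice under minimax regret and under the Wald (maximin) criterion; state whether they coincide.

minimax regret → CropF; maximin → CropF (agree)

Column bests: State 1=12.5, State 2=11.8, State 3=13.1, State 4=13.1.
CropG regrets: 1.4, 0.6, 1.4, 1.3 → max 1.4
CropH regrets: 1.0, 1.0, 1.0, 1.9 → max 1.9
CropA regrets: 1.7, 1.0, 0.0, 1.8 → max 1.8
CropC regrets: 0.0, 0.0, 0.5, 2.0 → max 2.0
CropF regrets: 0.7, 0.4, 0.5, 0.0 → max 0.7
Smallest max regret = 0.7 → CropF.
Row minima: CropG=11.1, CropH=10.8, CropA=10.8, CropC=11.1, CropF=11.4
Best worst-case = 11.4 → CropF.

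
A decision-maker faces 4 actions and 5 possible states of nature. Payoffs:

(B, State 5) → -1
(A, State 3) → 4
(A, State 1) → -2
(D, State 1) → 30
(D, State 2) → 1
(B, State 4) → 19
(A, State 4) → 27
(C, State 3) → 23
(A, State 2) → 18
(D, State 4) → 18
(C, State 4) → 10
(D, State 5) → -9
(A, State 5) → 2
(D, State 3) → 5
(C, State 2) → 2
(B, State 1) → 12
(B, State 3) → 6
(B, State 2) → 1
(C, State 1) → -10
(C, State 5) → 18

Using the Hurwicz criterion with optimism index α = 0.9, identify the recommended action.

D

A: 0.9·27 + 0.1·(-2) = 24.1
B: 0.9·19 + 0.1·(-1) = 17
C: 0.9·23 + 0.1·(-10) = 19.7
D: 0.9·30 + 0.1·(-9) = 26.1
Highest Hurwicz score = 26.1 → D.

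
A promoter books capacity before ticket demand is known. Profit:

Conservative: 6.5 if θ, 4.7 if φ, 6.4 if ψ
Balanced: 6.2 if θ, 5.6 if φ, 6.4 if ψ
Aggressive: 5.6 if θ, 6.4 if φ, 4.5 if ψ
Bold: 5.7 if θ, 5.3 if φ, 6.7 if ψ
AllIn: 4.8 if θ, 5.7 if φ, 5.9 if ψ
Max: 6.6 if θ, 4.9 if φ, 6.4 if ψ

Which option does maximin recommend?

Row minima: Conservative=4.7, Balanced=5.6, Aggressive=4.5, Bold=5.3, AllIn=4.8, Max=4.9
Best worst-case = 5.6 → Balanced.

Balanced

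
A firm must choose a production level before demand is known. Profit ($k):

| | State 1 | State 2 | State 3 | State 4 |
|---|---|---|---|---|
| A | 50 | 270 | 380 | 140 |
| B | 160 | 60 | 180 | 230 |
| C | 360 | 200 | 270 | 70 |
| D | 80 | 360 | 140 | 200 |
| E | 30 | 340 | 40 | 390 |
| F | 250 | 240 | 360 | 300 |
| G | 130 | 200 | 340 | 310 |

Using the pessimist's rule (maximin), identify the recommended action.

F

Row minima: A=50, B=60, C=70, D=80, E=30, F=240, G=130
Best worst-case = 240 → F.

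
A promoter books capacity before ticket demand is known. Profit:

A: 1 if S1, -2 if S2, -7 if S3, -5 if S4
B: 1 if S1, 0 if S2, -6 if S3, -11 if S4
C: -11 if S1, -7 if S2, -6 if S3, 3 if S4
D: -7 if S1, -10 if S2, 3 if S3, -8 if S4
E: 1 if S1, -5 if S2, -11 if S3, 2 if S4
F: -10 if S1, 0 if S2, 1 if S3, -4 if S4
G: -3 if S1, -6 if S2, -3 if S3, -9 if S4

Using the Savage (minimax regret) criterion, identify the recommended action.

A

Column bests: S1=1, S2=0, S3=3, S4=3.
A regrets: 0, 2, 10, 8 → max 10
B regrets: 0, 0, 9, 14 → max 14
C regrets: 12, 7, 9, 0 → max 12
D regrets: 8, 10, 0, 11 → max 11
E regrets: 0, 5, 14, 1 → max 14
F regrets: 11, 0, 2, 7 → max 11
G regrets: 4, 6, 6, 12 → max 12
Smallest max regret = 10 → A.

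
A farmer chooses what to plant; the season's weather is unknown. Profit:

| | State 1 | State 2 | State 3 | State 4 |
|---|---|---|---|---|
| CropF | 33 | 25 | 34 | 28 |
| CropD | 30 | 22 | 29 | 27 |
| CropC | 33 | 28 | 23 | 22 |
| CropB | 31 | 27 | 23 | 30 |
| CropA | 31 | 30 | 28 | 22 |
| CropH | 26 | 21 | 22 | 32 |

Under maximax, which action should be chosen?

Row maxima: CropF=34, CropD=30, CropC=33, CropB=31, CropA=31, CropH=32
Best best-case = 34 → CropF.

CropF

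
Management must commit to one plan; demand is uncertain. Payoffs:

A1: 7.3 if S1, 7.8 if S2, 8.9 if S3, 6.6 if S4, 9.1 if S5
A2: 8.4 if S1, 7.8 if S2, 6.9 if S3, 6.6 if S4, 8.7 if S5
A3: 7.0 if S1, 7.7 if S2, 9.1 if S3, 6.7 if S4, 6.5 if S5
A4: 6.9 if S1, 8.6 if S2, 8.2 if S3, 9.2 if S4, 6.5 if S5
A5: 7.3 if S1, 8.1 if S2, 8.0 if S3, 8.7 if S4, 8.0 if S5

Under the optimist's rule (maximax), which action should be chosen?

A4

Row maxima: A1=9.1, A2=8.7, A3=9.1, A4=9.2, A5=8.7
Best best-case = 9.2 → A4.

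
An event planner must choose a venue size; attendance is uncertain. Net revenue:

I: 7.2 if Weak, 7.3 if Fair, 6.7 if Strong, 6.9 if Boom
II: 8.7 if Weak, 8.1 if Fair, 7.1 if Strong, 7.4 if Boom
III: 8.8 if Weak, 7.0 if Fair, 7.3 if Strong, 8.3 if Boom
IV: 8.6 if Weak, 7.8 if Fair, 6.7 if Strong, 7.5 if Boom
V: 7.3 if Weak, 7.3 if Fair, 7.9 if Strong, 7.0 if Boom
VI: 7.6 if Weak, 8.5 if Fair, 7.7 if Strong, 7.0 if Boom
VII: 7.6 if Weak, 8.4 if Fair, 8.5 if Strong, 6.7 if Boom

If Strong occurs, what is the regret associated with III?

Best payoff under Strong is 8.5.
Regret = 8.5 − 7.3 = 1.2.

1.2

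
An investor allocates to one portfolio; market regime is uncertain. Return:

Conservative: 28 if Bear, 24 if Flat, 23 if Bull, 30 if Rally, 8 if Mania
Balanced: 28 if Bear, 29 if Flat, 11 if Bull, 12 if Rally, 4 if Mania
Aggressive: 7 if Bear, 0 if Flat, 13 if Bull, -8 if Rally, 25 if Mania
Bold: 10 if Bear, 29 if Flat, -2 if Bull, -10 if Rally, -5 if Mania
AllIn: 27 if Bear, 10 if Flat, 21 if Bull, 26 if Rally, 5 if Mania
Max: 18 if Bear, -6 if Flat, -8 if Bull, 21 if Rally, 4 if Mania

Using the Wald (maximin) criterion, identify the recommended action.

Conservative

Row minima: Conservative=8, Balanced=4, Aggressive=-8, Bold=-10, AllIn=5, Max=-8
Best worst-case = 8 → Conservative.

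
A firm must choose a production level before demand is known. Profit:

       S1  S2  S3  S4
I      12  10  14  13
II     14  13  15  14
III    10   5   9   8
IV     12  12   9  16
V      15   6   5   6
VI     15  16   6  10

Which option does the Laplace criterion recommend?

II

Row averages: I=12.25, II=14, III=8, IV=12.25, V=8, VI=11.75
Highest average = 14 → II.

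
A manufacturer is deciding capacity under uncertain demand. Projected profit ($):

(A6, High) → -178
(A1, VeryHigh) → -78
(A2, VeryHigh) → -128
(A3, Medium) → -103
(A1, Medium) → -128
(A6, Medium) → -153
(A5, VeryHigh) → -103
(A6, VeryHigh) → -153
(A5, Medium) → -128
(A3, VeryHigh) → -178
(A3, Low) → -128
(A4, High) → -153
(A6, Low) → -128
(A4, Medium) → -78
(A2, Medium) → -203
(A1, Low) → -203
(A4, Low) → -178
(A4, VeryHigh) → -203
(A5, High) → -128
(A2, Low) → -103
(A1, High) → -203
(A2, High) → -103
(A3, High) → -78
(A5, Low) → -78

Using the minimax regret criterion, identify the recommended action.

Column bests: Low=-78, Medium=-78, High=-78, VeryHigh=-78.
A1 regrets: 125, 50, 125, 0 → max 125
A2 regrets: 25, 125, 25, 50 → max 125
A3 regrets: 50, 25, 0, 100 → max 100
A4 regrets: 100, 0, 75, 125 → max 125
A5 regrets: 0, 50, 50, 25 → max 50
A6 regrets: 50, 75, 100, 75 → max 100
Smallest max regret = 50 → A5.

A5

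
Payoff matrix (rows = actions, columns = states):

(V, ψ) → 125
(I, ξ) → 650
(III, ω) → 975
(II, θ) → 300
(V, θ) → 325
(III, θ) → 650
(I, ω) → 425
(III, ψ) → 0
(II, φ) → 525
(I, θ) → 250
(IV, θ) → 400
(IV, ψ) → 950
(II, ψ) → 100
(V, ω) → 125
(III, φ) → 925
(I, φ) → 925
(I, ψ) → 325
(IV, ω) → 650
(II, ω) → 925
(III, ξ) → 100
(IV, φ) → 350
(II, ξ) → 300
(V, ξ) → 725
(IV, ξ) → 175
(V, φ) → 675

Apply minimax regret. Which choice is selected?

IV

Column bests: θ=650, φ=925, ψ=950, ω=975, ξ=725.
I regrets: 400, 0, 625, 550, 75 → max 625
II regrets: 350, 400, 850, 50, 425 → max 850
III regrets: 0, 0, 950, 0, 625 → max 950
IV regrets: 250, 575, 0, 325, 550 → max 575
V regrets: 325, 250, 825, 850, 0 → max 850
Smallest max regret = 575 → IV.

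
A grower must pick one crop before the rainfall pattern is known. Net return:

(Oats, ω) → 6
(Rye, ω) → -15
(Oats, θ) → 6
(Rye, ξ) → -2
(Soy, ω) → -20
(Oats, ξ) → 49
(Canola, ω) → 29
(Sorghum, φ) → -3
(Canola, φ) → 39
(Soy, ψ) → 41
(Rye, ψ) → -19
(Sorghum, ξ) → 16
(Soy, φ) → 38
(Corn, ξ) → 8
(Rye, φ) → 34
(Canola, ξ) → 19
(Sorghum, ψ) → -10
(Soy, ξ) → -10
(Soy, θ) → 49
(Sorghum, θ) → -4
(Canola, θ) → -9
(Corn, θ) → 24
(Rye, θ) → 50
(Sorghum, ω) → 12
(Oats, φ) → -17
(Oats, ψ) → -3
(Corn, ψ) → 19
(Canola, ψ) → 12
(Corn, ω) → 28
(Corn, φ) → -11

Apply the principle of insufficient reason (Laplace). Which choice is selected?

Soy

Row averages: Canola=18, Soy=19.6, Rye=9.6, Sorghum=2.2, Oats=8.2, Corn=13.6
Highest average = 19.6 → Soy.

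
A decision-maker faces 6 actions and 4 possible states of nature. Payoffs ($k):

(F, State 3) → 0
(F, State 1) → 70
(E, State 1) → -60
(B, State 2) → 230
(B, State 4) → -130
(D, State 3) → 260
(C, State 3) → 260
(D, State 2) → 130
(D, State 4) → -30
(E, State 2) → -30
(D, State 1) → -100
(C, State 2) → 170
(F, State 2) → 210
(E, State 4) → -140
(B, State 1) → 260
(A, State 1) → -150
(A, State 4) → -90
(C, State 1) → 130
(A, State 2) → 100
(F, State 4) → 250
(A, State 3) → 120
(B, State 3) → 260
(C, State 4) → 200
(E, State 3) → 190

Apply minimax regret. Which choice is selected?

Column bests: State 1=260, State 2=230, State 3=260, State 4=250.
A regrets: 410, 130, 140, 340 → max 410
B regrets: 0, 0, 0, 380 → max 380
C regrets: 130, 60, 0, 50 → max 130
D regrets: 360, 100, 0, 280 → max 360
E regrets: 320, 260, 70, 390 → max 390
F regrets: 190, 20, 260, 0 → max 260
Smallest max regret = 130 → C.

C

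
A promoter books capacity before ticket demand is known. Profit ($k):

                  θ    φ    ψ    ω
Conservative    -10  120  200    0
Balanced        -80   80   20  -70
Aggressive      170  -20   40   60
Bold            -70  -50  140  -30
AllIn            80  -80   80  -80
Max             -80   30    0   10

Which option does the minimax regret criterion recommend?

Aggressive

Column bests: θ=170, φ=120, ψ=200, ω=60.
Conservative regrets: 180, 0, 0, 60 → max 180
Balanced regrets: 250, 40, 180, 130 → max 250
Aggressive regrets: 0, 140, 160, 0 → max 160
Bold regrets: 240, 170, 60, 90 → max 240
AllIn regrets: 90, 200, 120, 140 → max 200
Max regrets: 250, 90, 200, 50 → max 250
Smallest max regret = 160 → Aggressive.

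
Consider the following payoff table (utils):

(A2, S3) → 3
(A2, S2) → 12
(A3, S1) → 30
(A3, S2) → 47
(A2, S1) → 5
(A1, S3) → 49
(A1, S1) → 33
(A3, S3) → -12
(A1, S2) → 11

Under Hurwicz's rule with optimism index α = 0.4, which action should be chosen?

A1: 0.4·49 + 0.6·11 = 26.2
A2: 0.4·12 + 0.6·3 = 6.6
A3: 0.4·47 + 0.6·(-12) = 11.6
Highest Hurwicz score = 26.2 → A1.

A1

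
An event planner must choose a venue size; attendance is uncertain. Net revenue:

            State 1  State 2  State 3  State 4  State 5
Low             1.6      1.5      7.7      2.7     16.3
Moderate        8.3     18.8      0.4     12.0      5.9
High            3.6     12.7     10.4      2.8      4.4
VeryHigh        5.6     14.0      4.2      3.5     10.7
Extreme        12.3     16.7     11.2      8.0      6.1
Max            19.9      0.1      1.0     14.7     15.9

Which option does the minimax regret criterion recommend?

Extreme

Column bests: State 1=19.9, State 2=18.8, State 3=11.2, State 4=14.7, State 5=16.3.
Low regrets: 18.3, 17.3, 3.5, 12.0, 0.0 → max 18.3
Moderate regrets: 11.6, 0.0, 10.8, 2.7, 10.4 → max 11.6
High regrets: 16.3, 6.1, 0.8, 11.9, 11.9 → max 16.3
VeryHigh regrets: 14.3, 4.8, 7.0, 11.2, 5.6 → max 14.3
Extreme regrets: 7.6, 2.1, 0.0, 6.7, 10.2 → max 10.2
Max regrets: 0.0, 18.7, 10.2, 0.0, 0.4 → max 18.7
Smallest max regret = 10.2 → Extreme.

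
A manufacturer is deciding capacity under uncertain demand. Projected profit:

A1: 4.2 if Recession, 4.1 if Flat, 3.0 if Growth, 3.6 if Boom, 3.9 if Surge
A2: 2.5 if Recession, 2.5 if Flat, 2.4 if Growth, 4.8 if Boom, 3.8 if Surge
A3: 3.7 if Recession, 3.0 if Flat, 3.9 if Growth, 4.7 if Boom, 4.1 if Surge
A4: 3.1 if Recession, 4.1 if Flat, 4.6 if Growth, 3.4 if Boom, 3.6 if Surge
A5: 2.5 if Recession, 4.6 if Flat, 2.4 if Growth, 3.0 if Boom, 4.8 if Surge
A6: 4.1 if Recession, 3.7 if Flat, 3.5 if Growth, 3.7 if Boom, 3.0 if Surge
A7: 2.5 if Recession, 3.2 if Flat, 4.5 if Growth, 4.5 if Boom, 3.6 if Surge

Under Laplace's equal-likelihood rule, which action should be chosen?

Row averages: A1=3.76, A2=3.2, A3=3.88, A4=3.76, A5=3.46, A6=3.6, A7=3.66
Highest average = 3.88 → A3.

A3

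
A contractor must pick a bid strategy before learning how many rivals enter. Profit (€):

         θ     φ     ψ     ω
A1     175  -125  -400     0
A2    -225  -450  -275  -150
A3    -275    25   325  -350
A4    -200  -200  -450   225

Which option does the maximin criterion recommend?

A3

Row minima: A1=-400, A2=-450, A3=-350, A4=-450
Best worst-case = -350 → A3.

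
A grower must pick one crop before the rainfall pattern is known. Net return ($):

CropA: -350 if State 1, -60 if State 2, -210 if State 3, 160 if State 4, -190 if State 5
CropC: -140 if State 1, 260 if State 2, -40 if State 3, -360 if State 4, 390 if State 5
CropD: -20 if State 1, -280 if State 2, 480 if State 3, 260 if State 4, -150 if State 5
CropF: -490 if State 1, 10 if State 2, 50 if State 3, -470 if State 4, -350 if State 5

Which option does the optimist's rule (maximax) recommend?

CropD

Row maxima: CropA=160, CropC=390, CropD=480, CropF=50
Best best-case = 480 → CropD.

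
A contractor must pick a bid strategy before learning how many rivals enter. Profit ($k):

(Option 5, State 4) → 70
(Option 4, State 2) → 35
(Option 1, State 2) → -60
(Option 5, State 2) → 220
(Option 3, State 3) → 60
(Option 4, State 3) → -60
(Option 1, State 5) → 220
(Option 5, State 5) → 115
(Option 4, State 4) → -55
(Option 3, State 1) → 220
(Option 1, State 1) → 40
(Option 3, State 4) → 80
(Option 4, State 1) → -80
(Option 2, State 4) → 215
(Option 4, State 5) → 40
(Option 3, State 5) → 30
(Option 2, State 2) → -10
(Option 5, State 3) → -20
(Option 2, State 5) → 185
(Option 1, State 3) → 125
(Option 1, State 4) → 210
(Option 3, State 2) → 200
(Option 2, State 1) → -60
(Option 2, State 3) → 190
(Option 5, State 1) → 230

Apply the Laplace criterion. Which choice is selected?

Row averages: Option 1=107, Option 2=104, Option 3=118, Option 4=-24, Option 5=123
Highest average = 123 → Option 5.

Option 5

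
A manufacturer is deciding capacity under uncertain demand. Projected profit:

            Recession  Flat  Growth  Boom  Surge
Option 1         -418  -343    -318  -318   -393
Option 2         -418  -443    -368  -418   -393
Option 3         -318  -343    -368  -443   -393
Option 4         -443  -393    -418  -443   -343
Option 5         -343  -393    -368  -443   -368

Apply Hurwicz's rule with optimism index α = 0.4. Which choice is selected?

Option 1

Option 1: 0.4·(-318) + 0.6·(-418) = -378
Option 2: 0.4·(-368) + 0.6·(-443) = -413
Option 3: 0.4·(-318) + 0.6·(-443) = -393
Option 4: 0.4·(-343) + 0.6·(-443) = -403
Option 5: 0.4·(-343) + 0.6·(-443) = -403
Highest Hurwicz score = -378 → Option 1.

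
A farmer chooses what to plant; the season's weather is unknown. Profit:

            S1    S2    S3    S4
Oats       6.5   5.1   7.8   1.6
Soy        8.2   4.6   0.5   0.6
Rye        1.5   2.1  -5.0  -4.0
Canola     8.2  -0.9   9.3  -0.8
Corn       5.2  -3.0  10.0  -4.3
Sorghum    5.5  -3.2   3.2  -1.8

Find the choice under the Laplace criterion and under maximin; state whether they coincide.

laplace → Oats; maximin → Oats (agree)

Row averages: Oats=5.25, Soy=3.475, Rye=-1.35, Canola=3.95, Corn=1.975, Sorghum=0.925
Highest average = 5.25 → Oats.
Row minima: Oats=1.6, Soy=0.5, Rye=-5.0, Canola=-0.9, Corn=-4.3, Sorghum=-3.2
Best worst-case = 1.6 → Oats.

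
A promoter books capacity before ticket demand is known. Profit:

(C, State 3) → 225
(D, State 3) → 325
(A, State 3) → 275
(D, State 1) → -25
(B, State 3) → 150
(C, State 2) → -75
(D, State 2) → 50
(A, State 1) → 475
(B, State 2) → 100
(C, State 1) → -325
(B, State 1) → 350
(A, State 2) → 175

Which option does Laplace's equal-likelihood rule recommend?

A

Row averages: A=925/3, B=200, C=-175/3, D=350/3
Highest average = 925/3 → A.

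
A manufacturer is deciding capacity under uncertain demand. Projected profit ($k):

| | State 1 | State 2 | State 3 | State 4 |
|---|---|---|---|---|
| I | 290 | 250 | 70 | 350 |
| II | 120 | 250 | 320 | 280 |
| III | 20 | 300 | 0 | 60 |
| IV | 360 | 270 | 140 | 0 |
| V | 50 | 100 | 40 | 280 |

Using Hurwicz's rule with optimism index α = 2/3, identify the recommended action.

I

I: 2/3·350 + 1/3·70 = 770/3
II: 2/3·320 + 1/3·120 = 760/3
III: 2/3·300 + 1/3·0 = 200
IV: 2/3·360 + 1/3·0 = 240
V: 2/3·280 + 1/3·40 = 200
Highest Hurwicz score = 770/3 → I.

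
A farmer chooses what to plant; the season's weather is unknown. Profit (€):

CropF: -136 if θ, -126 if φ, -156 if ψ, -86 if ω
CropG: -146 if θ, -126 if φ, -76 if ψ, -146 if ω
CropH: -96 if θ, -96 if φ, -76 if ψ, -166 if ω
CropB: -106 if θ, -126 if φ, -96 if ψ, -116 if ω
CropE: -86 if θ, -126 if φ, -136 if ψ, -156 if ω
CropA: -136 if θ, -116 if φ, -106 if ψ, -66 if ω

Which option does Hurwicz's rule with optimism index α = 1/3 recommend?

CropA

CropF: 1/3·(-86) + 2/3·(-156) = -398/3
CropG: 1/3·(-76) + 2/3·(-146) = -368/3
CropH: 1/3·(-76) + 2/3·(-166) = -136
CropB: 1/3·(-96) + 2/3·(-126) = -116
CropE: 1/3·(-86) + 2/3·(-156) = -398/3
CropA: 1/3·(-66) + 2/3·(-136) = -338/3
Highest Hurwicz score = -338/3 → CropA.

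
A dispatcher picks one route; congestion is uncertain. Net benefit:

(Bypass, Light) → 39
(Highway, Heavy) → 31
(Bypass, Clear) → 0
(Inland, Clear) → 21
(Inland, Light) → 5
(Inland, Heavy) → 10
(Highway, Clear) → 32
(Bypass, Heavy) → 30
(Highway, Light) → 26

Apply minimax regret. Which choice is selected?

Column bests: Clear=32, Light=39, Heavy=31.
Bypass regrets: 32, 0, 1 → max 32
Highway regrets: 0, 13, 0 → max 13
Inland regrets: 11, 34, 21 → max 34
Smallest max regret = 13 → Highway.

Highway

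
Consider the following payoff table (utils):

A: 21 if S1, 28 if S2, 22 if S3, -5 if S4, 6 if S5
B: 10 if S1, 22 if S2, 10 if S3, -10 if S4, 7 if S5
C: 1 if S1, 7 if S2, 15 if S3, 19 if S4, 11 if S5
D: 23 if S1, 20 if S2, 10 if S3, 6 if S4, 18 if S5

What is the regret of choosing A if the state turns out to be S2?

0

Best payoff under S2 is 28.
Regret = 28 − 28 = 0.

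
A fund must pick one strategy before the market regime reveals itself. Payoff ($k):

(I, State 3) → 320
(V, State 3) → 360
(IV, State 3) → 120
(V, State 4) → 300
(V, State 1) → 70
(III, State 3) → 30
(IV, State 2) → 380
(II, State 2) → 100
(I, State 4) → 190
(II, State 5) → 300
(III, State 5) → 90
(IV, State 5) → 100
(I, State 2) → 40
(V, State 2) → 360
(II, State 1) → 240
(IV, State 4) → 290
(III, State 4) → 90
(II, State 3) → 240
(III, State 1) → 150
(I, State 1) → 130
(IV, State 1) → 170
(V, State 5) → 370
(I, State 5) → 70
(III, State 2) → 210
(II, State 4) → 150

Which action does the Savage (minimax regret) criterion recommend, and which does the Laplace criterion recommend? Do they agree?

minimax regret → V; laplace → V (agree)

Column bests: State 1=240, State 2=380, State 3=360, State 4=300, State 5=370.
I regrets: 110, 340, 40, 110, 300 → max 340
II regrets: 0, 280, 120, 150, 70 → max 280
III regrets: 90, 170, 330, 210, 280 → max 330
IV regrets: 70, 0, 240, 10, 270 → max 270
V regrets: 170, 20, 0, 0, 0 → max 170
Smallest max regret = 170 → V.
Row averages: I=150, II=206, III=114, IV=212, V=292
Highest average = 292 → V.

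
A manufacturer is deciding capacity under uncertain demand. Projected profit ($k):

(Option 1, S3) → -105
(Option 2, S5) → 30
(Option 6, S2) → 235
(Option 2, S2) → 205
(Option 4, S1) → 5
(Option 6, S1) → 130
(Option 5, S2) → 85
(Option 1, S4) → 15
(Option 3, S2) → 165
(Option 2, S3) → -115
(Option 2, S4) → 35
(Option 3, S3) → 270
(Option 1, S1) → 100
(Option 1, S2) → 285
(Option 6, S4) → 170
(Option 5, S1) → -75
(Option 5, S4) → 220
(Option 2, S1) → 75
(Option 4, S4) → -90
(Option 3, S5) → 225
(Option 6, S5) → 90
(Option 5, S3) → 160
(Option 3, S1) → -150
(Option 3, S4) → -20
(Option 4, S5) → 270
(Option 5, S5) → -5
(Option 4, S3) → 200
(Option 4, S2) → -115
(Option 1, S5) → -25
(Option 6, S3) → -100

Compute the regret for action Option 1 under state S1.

30

Best payoff under S1 is 130.
Regret = 130 − 100 = 30.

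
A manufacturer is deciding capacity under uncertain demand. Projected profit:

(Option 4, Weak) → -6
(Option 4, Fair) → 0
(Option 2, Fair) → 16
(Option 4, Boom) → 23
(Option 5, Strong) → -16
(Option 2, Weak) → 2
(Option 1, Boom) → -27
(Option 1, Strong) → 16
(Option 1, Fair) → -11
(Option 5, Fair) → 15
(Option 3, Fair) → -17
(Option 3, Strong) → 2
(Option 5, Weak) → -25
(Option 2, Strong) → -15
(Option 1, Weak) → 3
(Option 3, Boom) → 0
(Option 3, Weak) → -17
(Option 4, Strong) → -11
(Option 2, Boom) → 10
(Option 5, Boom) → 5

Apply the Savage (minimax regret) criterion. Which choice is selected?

Column bests: Weak=3, Fair=16, Strong=16, Boom=23.
Option 1 regrets: 0, 27, 0, 50 → max 50
Option 2 regrets: 1, 0, 31, 13 → max 31
Option 3 regrets: 20, 33, 14, 23 → max 33
Option 4 regrets: 9, 16, 27, 0 → max 27
Option 5 regrets: 28, 1, 32, 18 → max 32
Smallest max regret = 27 → Option 4.

Option 4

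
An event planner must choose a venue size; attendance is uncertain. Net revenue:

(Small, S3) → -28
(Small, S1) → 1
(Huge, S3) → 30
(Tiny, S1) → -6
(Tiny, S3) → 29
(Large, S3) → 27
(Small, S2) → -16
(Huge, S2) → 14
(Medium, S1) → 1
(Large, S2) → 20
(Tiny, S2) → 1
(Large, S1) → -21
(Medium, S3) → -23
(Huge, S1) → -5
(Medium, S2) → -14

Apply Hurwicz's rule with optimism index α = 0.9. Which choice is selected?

Huge

Tiny: 0.9·29 + 0.1·(-6) = 25.5
Small: 0.9·1 + 0.1·(-28) = -1.9
Medium: 0.9·1 + 0.1·(-23) = -1.4
Large: 0.9·27 + 0.1·(-21) = 22.2
Huge: 0.9·30 + 0.1·(-5) = 26.5
Highest Hurwicz score = 26.5 → Huge.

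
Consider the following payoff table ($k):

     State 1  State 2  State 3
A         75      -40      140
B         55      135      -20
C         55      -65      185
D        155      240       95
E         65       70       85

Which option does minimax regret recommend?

D

Column bests: State 1=155, State 2=240, State 3=185.
A regrets: 80, 280, 45 → max 280
B regrets: 100, 105, 205 → max 205
C regrets: 100, 305, 0 → max 305
D regrets: 0, 0, 90 → max 90
E regrets: 90, 170, 100 → max 170
Smallest max regret = 90 → D.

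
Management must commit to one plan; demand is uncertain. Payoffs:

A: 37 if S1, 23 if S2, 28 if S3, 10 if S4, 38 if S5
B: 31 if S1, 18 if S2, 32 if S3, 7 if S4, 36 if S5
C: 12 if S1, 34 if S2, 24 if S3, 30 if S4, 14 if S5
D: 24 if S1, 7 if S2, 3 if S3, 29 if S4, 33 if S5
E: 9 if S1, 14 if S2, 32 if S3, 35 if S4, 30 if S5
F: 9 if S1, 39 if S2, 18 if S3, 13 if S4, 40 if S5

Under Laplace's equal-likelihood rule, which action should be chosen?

A

Row averages: A=27.2, B=24.8, C=22.8, D=19.2, E=24, F=23.8
Highest average = 27.2 → A.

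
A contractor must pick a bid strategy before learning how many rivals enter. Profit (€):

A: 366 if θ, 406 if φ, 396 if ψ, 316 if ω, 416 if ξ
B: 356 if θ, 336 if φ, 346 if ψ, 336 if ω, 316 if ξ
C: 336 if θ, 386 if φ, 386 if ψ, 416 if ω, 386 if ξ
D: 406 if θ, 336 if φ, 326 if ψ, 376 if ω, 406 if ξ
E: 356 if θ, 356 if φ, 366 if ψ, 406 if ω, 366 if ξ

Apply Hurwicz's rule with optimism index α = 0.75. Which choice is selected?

C

A: 0.75·416 + 0.25·316 = 391
B: 0.75·356 + 0.25·316 = 346
C: 0.75·416 + 0.25·336 = 396
D: 0.75·406 + 0.25·326 = 386
E: 0.75·406 + 0.25·356 = 393.5
Highest Hurwicz score = 396 → C.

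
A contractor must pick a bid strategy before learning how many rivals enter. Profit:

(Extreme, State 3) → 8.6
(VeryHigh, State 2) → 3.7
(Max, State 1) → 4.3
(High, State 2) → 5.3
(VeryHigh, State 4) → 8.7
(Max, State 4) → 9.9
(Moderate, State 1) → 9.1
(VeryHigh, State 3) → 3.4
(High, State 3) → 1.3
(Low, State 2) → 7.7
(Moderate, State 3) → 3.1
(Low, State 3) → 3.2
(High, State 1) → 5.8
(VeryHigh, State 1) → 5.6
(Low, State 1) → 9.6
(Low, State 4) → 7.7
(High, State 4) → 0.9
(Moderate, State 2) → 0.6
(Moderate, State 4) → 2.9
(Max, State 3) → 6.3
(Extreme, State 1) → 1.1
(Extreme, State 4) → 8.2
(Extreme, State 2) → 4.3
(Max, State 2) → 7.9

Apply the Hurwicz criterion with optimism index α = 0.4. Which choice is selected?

Max

Low: 0.4·9.6 + 0.6·3.2 = 5.76
Moderate: 0.4·9.1 + 0.6·0.6 = 4
High: 0.4·5.8 + 0.6·0.9 = 2.86
VeryHigh: 0.4·8.7 + 0.6·3.4 = 5.52
Extreme: 0.4·8.6 + 0.6·1.1 = 4.1
Max: 0.4·9.9 + 0.6·4.3 = 6.54
Highest Hurwicz score = 6.54 → Max.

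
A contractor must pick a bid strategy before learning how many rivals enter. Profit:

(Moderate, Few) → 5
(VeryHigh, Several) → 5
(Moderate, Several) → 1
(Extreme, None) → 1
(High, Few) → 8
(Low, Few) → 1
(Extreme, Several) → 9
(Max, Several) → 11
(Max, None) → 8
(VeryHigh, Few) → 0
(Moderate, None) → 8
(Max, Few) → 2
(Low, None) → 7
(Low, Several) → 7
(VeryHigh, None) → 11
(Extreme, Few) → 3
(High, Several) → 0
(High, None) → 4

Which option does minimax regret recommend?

Column bests: None=11, Few=8, Several=11.
Low regrets: 4, 7, 4 → max 7
Moderate regrets: 3, 3, 10 → max 10
High regrets: 7, 0, 11 → max 11
VeryHigh regrets: 0, 8, 6 → max 8
Extreme regrets: 10, 5, 2 → max 10
Max regrets: 3, 6, 0 → max 6
Smallest max regret = 6 → Max.

Max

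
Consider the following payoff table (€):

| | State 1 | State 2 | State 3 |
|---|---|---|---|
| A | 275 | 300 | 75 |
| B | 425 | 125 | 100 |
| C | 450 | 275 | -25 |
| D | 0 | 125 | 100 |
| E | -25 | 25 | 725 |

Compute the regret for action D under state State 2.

Best payoff under State 2 is 300.
Regret = 300 − 125 = 175.

175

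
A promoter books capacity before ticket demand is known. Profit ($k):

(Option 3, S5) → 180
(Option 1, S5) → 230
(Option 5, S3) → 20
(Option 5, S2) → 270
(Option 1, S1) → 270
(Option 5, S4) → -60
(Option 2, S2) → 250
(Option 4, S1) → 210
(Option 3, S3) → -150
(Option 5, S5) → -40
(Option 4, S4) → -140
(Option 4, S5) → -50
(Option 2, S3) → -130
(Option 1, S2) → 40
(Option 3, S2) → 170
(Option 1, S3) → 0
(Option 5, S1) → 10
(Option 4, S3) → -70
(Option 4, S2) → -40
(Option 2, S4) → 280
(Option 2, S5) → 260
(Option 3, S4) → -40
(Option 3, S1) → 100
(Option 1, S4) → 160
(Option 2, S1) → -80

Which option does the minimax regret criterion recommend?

Option 1

Column bests: S1=270, S2=270, S3=20, S4=280, S5=260.
Option 1 regrets: 0, 230, 20, 120, 30 → max 230
Option 2 regrets: 350, 20, 150, 0, 0 → max 350
Option 3 regrets: 170, 100, 170, 320, 80 → max 320
Option 4 regrets: 60, 310, 90, 420, 310 → max 420
Option 5 regrets: 260, 0, 0, 340, 300 → max 340
Smallest max regret = 230 → Option 1.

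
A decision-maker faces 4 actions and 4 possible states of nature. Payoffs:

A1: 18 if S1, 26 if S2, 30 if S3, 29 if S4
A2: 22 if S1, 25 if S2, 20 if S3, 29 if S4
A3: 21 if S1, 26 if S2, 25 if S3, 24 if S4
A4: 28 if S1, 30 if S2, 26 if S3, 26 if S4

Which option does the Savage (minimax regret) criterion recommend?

Column bests: S1=28, S2=30, S3=30, S4=29.
A1 regrets: 10, 4, 0, 0 → max 10
A2 regrets: 6, 5, 10, 0 → max 10
A3 regrets: 7, 4, 5, 5 → max 7
A4 regrets: 0, 0, 4, 3 → max 4
Smallest max regret = 4 → A4.

A4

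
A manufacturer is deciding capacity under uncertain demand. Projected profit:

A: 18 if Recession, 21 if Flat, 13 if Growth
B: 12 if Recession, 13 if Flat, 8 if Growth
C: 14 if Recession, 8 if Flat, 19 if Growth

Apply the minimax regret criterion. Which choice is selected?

Column bests: Recession=18, Flat=21, Growth=19.
A regrets: 0, 0, 6 → max 6
B regrets: 6, 8, 11 → max 11
C regrets: 4, 13, 0 → max 13
Smallest max regret = 6 → A.

A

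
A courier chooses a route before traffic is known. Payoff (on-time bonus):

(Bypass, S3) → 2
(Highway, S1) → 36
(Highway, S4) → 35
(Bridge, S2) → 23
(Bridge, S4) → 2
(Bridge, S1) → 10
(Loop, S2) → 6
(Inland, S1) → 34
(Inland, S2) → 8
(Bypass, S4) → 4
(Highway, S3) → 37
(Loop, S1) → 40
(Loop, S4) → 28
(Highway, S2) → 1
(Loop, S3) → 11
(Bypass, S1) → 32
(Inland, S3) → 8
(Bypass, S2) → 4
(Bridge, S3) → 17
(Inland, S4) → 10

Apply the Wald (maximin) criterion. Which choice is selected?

Row minima: Loop=6, Highway=1, Bridge=2, Bypass=2, Inland=8
Best worst-case = 8 → Inland.

Inland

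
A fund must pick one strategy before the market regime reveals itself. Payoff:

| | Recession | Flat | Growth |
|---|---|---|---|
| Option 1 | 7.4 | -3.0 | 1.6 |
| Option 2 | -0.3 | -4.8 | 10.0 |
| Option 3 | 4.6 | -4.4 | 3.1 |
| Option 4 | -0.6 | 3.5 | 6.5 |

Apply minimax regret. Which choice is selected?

Option 3

Column bests: Recession=7.4, Flat=3.5, Growth=10.0.
Option 1 regrets: 0.0, 6.5, 8.4 → max 8.4
Option 2 regrets: 7.7, 8.3, 0.0 → max 8.3
Option 3 regrets: 2.8, 7.9, 6.9 → max 7.9
Option 4 regrets: 8.0, 0.0, 3.5 → max 8.0
Smallest max regret = 7.9 → Option 3.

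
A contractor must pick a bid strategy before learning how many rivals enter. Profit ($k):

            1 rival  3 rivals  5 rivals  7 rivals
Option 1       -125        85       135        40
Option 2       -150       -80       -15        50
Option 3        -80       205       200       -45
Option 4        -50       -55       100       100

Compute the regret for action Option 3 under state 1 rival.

30

Best payoff under 1 rival is -50.
Regret = -50 − (-80) = 30.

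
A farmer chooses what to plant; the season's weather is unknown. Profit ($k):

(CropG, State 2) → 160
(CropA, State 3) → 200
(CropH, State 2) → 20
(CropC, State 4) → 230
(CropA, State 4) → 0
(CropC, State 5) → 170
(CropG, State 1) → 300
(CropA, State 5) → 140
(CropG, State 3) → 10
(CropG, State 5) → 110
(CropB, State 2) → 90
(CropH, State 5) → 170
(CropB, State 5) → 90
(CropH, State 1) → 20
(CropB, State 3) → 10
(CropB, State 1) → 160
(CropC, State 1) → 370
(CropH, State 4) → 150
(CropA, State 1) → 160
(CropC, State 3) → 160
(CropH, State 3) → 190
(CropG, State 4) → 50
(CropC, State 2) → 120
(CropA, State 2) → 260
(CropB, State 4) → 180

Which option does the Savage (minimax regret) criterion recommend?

Column bests: State 1=370, State 2=260, State 3=200, State 4=230, State 5=170.
CropC regrets: 0, 140, 40, 0, 0 → max 140
CropB regrets: 210, 170, 190, 50, 80 → max 210
CropA regrets: 210, 0, 0, 230, 30 → max 230
CropH regrets: 350, 240, 10, 80, 0 → max 350
CropG regrets: 70, 100, 190, 180, 60 → max 190
Smallest max regret = 140 → CropC.

CropC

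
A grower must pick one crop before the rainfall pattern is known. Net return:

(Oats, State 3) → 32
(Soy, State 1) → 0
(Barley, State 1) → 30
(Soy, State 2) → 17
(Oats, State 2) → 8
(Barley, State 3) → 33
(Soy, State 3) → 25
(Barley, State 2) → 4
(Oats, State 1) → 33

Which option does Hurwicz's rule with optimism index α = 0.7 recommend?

Barley: 0.7·33 + 0.3·4 = 24.3
Oats: 0.7·33 + 0.3·8 = 25.5
Soy: 0.7·25 + 0.3·0 = 17.5
Highest Hurwicz score = 25.5 → Oats.

Oats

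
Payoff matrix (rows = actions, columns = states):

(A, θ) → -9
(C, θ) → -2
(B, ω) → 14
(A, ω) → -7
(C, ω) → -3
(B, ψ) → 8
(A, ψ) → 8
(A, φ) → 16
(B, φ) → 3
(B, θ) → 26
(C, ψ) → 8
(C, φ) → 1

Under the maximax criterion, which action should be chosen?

B

Row maxima: A=16, B=26, C=8
Best best-case = 26 → B.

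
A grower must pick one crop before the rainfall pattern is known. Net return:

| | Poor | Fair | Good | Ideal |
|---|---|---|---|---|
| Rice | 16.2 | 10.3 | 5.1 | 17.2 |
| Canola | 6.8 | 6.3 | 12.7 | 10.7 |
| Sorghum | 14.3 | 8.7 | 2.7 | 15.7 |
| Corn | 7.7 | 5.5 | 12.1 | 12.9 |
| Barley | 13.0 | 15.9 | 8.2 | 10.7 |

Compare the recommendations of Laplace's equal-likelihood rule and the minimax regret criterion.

laplace → Rice; minimax regret → Barley (disagree)

Row averages: Rice=12.2, Canola=9.125, Sorghum=10.35, Corn=9.55, Barley=11.95
Highest average = 12.2 → Rice.
Column bests: Poor=16.2, Fair=15.9, Good=12.7, Ideal=17.2.
Rice regrets: 0.0, 5.6, 7.6, 0.0 → max 7.6
Canola regrets: 9.4, 9.6, 0.0, 6.5 → max 9.6
Sorghum regrets: 1.9, 7.2, 10.0, 1.5 → max 10.0
Corn regrets: 8.5, 10.4, 0.6, 4.3 → max 10.4
Barley regrets: 3.2, 0.0, 4.5, 6.5 → max 6.5
Smallest max regret = 6.5 → Barley.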